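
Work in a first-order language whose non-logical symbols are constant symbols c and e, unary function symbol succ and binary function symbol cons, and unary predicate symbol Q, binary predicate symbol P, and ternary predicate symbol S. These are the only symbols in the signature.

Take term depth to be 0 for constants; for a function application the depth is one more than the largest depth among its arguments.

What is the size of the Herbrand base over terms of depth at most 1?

584

First count ground terms of depth ≤ 1.
Let N_k count ground terms of depth at most k. Each non-constant term of depth ≤ k is some function symbol applied to depth-≤(k−1) arguments, giving N_k = 2 + N_{k-1} + N_{k-1}^2.
N_0 = 2
N_1 = 2 + 2 + 2^2 = 8
So |H| = 8.
Each predicate of arity r yields |H|^r ground atoms (one per choice of an r-tuple from H):
  Q: 8;  P: 8^2 = 64;  S: 8^3 = 512
Total ground atoms: 8 + 64 + 512 = 584.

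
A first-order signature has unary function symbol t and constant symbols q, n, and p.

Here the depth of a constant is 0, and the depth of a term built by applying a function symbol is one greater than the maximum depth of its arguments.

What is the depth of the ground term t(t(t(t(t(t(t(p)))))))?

7

depth(t(p)) = 1 + depth(p) = 1 + 0 = 1
depth(t(t(p))) = 1 + depth(t(p)) = 1 + 1 = 2
depth(t(t(t(p)))) = 1 + depth(t(t(p))) = 1 + 2 = 3
depth(t(t(t(t(p))))) = 1 + depth(t(t(t(p)))) = 1 + 3 = 4
depth(t(t(t(t(t(p)))))) = 1 + depth(t(t(t(t(p))))) = 1 + 4 = 5
depth(t(t(t(t(t(t(p))))))) = 1 + depth(t(t(t(t(t(p)))))) = 1 + 5 = 6
depth(t(t(t(t(t(t(t(p)))))))) = 1 + depth(t(t(t(t(t(t(p))))))) = 1 + 6 = 7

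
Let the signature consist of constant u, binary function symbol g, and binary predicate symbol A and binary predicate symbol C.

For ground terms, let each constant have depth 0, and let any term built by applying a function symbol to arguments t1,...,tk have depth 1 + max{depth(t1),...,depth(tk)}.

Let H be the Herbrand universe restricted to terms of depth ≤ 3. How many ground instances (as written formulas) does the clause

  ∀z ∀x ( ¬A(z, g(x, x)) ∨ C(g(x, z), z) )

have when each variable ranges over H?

Ground terms of depth ≤ 3:
  Let N_k count ground terms of depth at most k. Each non-constant term of depth ≤ k is some function symbol applied to depth-≤(k−1) arguments, giving N_k = 1 + N_{k-1}^2.
  N_0 = 1
  N_1 = 1 + 1^2 = 2
  N_2 = 1 + 2^2 = 5
  N_3 = 1 + 5^2 = 26
So there are 26 ground terms available for substitution.
There are 2 variables to instantiate (z, x), each occurring in at least one literal, so different choices give different ground instances.
Number of ground instances = 26^2 = 676.

676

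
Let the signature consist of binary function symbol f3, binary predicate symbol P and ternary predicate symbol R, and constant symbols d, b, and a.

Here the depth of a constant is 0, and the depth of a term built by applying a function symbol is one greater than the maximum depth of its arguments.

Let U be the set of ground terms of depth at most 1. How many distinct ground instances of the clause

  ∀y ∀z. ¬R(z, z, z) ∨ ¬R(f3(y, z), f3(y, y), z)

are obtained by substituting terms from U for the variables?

144

Ground terms of depth ≤ 1:
  Let N_k = |{terms of depth ≤ k}|. Then N_0 = 3 and N_k = 3 + N_{k-1}^2 for k ≥ 1 (one summand per function symbol, arity giving the exponent).
  N_0 = 3
  N_1 = 3 + 3^2 = 12
  Explicitly: d, b, a, f3(d, d), f3(d, b), f3(d, a), f3(b, d), f3(b, b), f3(b, a), f3(a, d), f3(a, b), f3(a, a).
So there are 12 ground terms available for substitution.
The clause has 2 distinct variables (y, z), each appearing in the body. In the free term algebra distinct substitutions yield syntactically distinct ground instances.
Number of ground instances = 12^2 = 144.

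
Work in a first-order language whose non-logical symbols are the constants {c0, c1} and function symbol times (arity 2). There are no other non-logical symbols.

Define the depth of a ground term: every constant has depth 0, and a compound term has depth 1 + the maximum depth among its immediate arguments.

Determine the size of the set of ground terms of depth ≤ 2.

38

If N_k denotes the number of depth-≤k ground terms, the 2 constants give N_0 = 2, and each function symbol of arity r contributes N_{k-1}^r new terms at level k: N_k = 2 + N_{k-1}^2.
N_0 = 2
N_1 = 2 + 2^2 = 6
N_2 = 2 + 6^2 = 38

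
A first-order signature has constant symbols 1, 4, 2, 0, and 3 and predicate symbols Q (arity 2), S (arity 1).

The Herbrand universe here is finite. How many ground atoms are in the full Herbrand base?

With no function symbols, the Herbrand universe is just the 5 constants.
Ground atoms per predicate: Q: 5^2 = 25, S: 5.
Herbrand base size = 25 + 5 = 30.

30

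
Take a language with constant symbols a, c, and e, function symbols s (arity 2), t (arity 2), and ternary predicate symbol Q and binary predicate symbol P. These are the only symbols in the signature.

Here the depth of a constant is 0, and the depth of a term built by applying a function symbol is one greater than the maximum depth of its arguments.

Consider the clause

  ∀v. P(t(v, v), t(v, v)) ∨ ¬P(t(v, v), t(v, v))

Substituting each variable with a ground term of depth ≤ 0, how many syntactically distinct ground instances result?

Ground terms of depth ≤ 0:
  If N_k denotes the number of depth-≤k ground terms, the 3 constants give N_0 = 3, and each function symbol of arity r contributes N_{k-1}^r new terms at level k: N_k = 3 + N_{k-1}^2 + N_{k-1}^2.
  N_0 = 3
So there are 3 ground terms available for substitution.
There is 1 variable to instantiate (v),  occurring in at least one literal, so different choices give different ground instances.
Number of ground instances = 3.

3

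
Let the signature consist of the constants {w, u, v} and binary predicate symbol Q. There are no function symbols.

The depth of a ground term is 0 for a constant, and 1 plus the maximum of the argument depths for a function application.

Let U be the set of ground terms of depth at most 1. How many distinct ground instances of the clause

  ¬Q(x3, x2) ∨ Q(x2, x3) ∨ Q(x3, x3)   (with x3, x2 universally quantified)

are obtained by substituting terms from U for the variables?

Ground terms of depth ≤ 1:
  With no function symbols every ground term is a constant, so there are exactly 3 ground terms at every depth bound.
  N_0 = 3
  N_1 = 3
So there are 3 ground terms available for substitution.
There are 2 variables to instantiate (x3, x2), each occurring in at least one literal, so different choices give different ground instances.
Number of ground instances = 3^2 = 9.

9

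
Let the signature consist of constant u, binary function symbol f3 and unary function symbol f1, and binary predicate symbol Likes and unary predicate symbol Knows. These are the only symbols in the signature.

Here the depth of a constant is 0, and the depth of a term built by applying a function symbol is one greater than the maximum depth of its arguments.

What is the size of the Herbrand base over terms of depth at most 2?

182

First count ground terms of depth ≤ 2.
Let N_k count ground terms of depth at most k. Each non-constant term of depth ≤ k is some function symbol applied to depth-≤(k−1) arguments, giving N_k = 1 + N_{k-1}^2 + N_{k-1}.
N_0 = 1
N_1 = 1 + 1^2 + 1 = 3
N_2 = 1 + 3^2 + 3 = 13
So |H| = 13.
Each predicate of arity r yields |H|^r ground atoms (one per choice of an r-tuple from H):
  Likes: 13^2 = 169;  Knows: 13
Total ground atoms: 169 + 13 = 182.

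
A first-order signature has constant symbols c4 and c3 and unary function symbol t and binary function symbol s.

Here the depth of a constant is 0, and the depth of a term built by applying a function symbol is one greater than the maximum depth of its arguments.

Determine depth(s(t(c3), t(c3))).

2

depth(t(c3)) = 1 + depth(c3) = 1 + 0 = 1
depth(s(t(c3), t(c3))) = 1 + max(1, 1) = 2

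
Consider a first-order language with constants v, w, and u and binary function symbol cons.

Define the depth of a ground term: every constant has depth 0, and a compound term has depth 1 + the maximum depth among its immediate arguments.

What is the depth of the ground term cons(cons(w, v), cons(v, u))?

depth(cons(w, v)) = 1 + max(0, 0) = 1
depth(cons(v, u)) = 1 + max(0, 0) = 1
depth(cons(cons(w, v), cons(v, u))) = 1 + max(1, 1) = 2

2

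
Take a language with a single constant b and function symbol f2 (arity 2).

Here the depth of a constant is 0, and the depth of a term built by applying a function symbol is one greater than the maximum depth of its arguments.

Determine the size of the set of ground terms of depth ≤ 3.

Count level by level. With function symbols f2/2, the terms of depth ≤ k are the 1 constant together with each function applied to depth-≤(k−1) tuples, so N_k = 1 + N_{k-1}^2.
N_0 = 1
N_1 = 1 + 1^2 = 2
N_2 = 1 + 2^2 = 5
N_3 = 1 + 5^2 = 26

26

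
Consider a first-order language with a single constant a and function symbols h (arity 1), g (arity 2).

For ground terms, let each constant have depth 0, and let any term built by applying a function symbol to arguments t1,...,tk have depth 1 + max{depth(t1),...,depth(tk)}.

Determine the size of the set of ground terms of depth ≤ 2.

Write N_k for the number of ground terms of depth ≤ k. A term of depth ≤ k is either a constant or a function symbol applied to arguments of depth ≤ k−1, so N_k = 1 + N_{k-1} + N_{k-1}^2.
N_0 = 1
N_1 = 1 + 1 + 1^2 = 3
N_2 = 1 + 3 + 3^2 = 13

13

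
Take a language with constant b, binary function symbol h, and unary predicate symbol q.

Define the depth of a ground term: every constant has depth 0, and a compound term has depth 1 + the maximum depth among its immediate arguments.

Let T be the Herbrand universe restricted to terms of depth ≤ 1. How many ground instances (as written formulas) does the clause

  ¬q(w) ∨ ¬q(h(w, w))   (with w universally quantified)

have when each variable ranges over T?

Ground terms of depth ≤ 1:
  Write N_k for the number of ground terms of depth ≤ k. A term of depth ≤ k is either a constant or a function symbol applied to arguments of depth ≤ k−1, so N_k = 1 + N_{k-1}^2.
  N_0 = 1
  N_1 = 1 + 1^2 = 2
  Explicitly: b, h(b, b).
So there are 2 ground terms available for substitution.
The variable w ranges independently over the available ground terms, and distinct assignments produce distinct instances.
Number of ground instances = 2.

2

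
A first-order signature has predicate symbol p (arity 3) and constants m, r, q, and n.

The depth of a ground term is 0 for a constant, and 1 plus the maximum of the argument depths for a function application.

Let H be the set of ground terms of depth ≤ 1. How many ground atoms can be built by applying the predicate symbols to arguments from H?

64

First count ground terms of depth ≤ 1.
With no function symbols every ground term is a constant, so there are exactly 4 ground terms at every depth bound.
N_0 = 4
N_1 = 4
Explicitly: m, r, q, n.
So |H| = 4.
Ground atoms are formed by filling each argument slot of a predicate with a term from H, so an r-ary predicate gives |H|^r atoms:
  p: 4^3 = 64
Total ground atoms: 64.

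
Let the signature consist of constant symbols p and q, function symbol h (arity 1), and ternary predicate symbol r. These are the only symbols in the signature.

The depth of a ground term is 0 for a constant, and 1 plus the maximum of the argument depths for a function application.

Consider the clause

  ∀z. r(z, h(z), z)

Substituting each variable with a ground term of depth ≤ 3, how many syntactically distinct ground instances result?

8

Ground terms of depth ≤ 3:
  Let N_k = |{terms of depth ≤ k}|. Then N_0 = 2 and N_k = 2 + N_{k-1} for k ≥ 1 (one summand per function symbol, arity giving the exponent).
  N_0 = 2
  N_1 = 2 + 2 = 4
  N_2 = 2 + 4 = 6
  N_3 = 2 + 6 = 8
So there are 8 ground terms available for substitution.
The clause has 1 distinct variable (z), which appears in the body. In the free term algebra distinct substitutions yield syntactically distinct ground instances.
Number of ground instances = 8.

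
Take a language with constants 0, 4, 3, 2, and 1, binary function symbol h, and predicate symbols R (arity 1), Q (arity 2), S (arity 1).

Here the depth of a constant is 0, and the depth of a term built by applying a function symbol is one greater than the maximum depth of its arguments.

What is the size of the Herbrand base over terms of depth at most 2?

First count ground terms of depth ≤ 2.
Let N_k count ground terms of depth at most k. Each non-constant term of depth ≤ k is some function symbol applied to depth-≤(k−1) arguments, giving N_k = 5 + N_{k-1}^2.
N_0 = 5
N_1 = 5 + 5^2 = 30
N_2 = 5 + 30^2 = 905
So |H| = 905.
Each predicate of arity r yields |H|^r ground atoms (one per choice of an r-tuple from H):
  R: 905;  Q: 905^2 = 819025;  S: 905
Total ground atoms: 905 + 819025 + 905 = 820835.

820835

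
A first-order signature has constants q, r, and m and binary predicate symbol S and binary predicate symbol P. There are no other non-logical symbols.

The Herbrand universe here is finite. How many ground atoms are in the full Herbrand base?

With no function symbols, the Herbrand universe is just the 3 constants.
Ground atoms per predicate: S: 3^2 = 9, P: 3^2 = 9.
Herbrand base size = 9 + 9 = 18.

18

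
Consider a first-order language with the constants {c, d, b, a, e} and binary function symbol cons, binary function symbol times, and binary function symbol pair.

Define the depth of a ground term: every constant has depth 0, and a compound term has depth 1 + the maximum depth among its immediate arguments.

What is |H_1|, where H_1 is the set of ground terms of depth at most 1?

Count level by level. With function symbols cons/2, times/2, pair/2, the terms of depth ≤ k are the 5 constants together with each function applied to depth-≤(k−1) tuples, so N_k = 5 + N_{k-1}^2 + N_{k-1}^2 + N_{k-1}^2.
N_0 = 5
N_1 = 5 + 5^2 + 5^2 + 5^2 = 80

80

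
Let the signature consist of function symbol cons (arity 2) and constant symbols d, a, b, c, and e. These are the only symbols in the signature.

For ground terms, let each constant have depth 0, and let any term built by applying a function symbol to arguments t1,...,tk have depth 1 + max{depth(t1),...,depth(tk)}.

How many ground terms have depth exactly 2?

875

Count level by level. With function symbols cons/2, the terms of depth ≤ k are the 5 constants together with each function applied to depth-≤(k−1) tuples, so N_k = 5 + N_{k-1}^2.
N_0 = 5
N_1 = 5 + 5^2 = 30
N_2 = 5 + 30^2 = 905
Terms of depth exactly 2: N_2 − N_1 = 905 − 30 = 875.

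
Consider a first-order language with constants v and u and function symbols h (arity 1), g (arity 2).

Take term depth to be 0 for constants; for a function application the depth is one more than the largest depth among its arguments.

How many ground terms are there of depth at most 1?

8

Let N_k = |{terms of depth ≤ k}|. Then N_0 = 2 and N_k = 2 + N_{k-1} + N_{k-1}^2 for k ≥ 1 (one summand per function symbol, arity giving the exponent).
N_0 = 2
N_1 = 2 + 2 + 2^2 = 8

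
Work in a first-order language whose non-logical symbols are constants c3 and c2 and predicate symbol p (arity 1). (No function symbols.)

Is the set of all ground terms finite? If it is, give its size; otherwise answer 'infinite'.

2

There are no function symbols, so every ground term is one of the 2 constants.
The Herbrand universe is {c3, c2}, which is finite with 2 elements.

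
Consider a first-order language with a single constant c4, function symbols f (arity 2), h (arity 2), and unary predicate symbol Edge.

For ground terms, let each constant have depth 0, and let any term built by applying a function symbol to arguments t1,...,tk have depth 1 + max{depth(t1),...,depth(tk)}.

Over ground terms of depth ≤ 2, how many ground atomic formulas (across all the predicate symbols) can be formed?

19

First count ground terms of depth ≤ 2.
If N_k denotes the number of depth-≤k ground terms, the 1 constant gives N_0 = 1, and each function symbol of arity r contributes N_{k-1}^r new terms at level k: N_k = 1 + N_{k-1}^2 + N_{k-1}^2.
N_0 = 1
N_1 = 1 + 1^2 + 1^2 = 3
N_2 = 1 + 3^2 + 3^2 = 19
So |H| = 19.
For each predicate symbol, the number of ground atoms is |H| raised to its arity; summing:
  Edge: 19
Total ground atoms: 19.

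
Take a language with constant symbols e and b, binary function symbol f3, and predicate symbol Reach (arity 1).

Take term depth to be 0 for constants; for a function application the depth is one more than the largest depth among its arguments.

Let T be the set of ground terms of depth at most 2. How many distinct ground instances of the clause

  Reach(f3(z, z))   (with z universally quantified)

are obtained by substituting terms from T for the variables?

38

Ground terms of depth ≤ 2:
  Write N_k for the number of ground terms of depth ≤ k. A term of depth ≤ k is either a constant or a function symbol applied to arguments of depth ≤ k−1, so N_k = 2 + N_{k-1}^2.
  N_0 = 2
  N_1 = 2 + 2^2 = 6
  N_2 = 2 + 6^2 = 38
So there are 38 ground terms available for substitution.
There is 1 variable to instantiate (z),  occurring in at least one literal, so different choices give different ground instances.
Number of ground instances = 38.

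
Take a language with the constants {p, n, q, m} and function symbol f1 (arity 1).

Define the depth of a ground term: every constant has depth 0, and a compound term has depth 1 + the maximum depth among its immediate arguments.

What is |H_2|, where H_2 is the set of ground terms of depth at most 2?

Write N_k for the number of ground terms of depth ≤ k. A term of depth ≤ k is either a constant or a function symbol applied to arguments of depth ≤ k−1, so N_k = 4 + N_{k-1}.
N_0 = 4
N_1 = 4 + 4 = 8
N_2 = 4 + 8 = 12
Explicitly: p, n, q, m, f1(p), f1(n), f1(q), f1(m), f1(f1(p)), f1(f1(n)), f1(f1(q)), f1(f1(m)).

12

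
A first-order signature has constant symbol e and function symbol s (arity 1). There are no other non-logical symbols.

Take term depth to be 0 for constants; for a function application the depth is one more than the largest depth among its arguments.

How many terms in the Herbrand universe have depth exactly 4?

Count level by level. With function symbols s/1, the terms of depth ≤ k are the 1 constant together with each function applied to depth-≤(k−1) tuples, so N_k = 1 + N_{k-1}.
N_0 = 1
N_1 = 1 + 1 = 2
N_2 = 1 + 2 = 3
N_3 = 1 + 3 = 4
N_4 = 1 + 4 = 5
Terms of depth exactly 4: N_4 − N_3 = 5 − 4 = 1.

1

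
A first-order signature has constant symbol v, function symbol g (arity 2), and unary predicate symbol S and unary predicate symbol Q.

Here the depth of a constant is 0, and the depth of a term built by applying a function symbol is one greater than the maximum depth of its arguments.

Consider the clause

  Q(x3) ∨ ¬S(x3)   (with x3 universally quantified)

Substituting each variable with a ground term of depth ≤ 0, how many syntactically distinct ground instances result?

1

Ground terms of depth ≤ 0:
  Let N_k = |{terms of depth ≤ k}|. Then N_0 = 1 and N_k = 1 + N_{k-1}^2 for k ≥ 1 (one summand per function symbol, arity giving the exponent).
  N_0 = 1
So there is exactly 1 ground term available for substitution.
There is 1 variable to instantiate (x3),  occurring in at least one literal, so different choices give different ground instances.
Number of ground instances = 1.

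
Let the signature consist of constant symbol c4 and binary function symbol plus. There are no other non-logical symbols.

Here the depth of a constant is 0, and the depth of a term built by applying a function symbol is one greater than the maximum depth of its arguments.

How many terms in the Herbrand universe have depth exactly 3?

Let N_k = |{terms of depth ≤ k}|. Then N_0 = 1 and N_k = 1 + N_{k-1}^2 for k ≥ 1 (one summand per function symbol, arity giving the exponent).
N_0 = 1
N_1 = 1 + 1^2 = 2
N_2 = 1 + 2^2 = 5
N_3 = 1 + 5^2 = 26
Terms of depth exactly 3: N_3 − N_2 = 26 − 5 = 21.

21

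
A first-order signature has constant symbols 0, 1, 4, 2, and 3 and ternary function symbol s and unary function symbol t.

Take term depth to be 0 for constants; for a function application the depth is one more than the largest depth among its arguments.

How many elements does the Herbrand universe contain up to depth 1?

Write N_k for the number of ground terms of depth ≤ k. A term of depth ≤ k is either a constant or a function symbol applied to arguments of depth ≤ k−1, so N_k = 5 + N_{k-1}^3 + N_{k-1}.
N_0 = 5
N_1 = 5 + 5^3 + 5 = 135

135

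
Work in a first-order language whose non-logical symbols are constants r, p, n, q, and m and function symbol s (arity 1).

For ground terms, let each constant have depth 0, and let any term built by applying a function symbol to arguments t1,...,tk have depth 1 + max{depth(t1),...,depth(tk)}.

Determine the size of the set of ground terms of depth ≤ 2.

If N_k denotes the number of depth-≤k ground terms, the 5 constants give N_0 = 5, and each function symbol of arity r contributes N_{k-1}^r new terms at level k: N_k = 5 + N_{k-1}.
N_0 = 5
N_1 = 5 + 5 = 10
N_2 = 5 + 10 = 15

15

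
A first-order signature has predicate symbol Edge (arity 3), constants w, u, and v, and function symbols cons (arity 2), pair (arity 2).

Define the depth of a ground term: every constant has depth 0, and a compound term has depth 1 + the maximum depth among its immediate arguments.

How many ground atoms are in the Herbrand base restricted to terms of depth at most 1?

9261

First count ground terms of depth ≤ 1.
Let N_k count ground terms of depth at most k. Each non-constant term of depth ≤ k is some function symbol applied to depth-≤(k−1) arguments, giving N_k = 3 + N_{k-1}^2 + N_{k-1}^2.
N_0 = 3
N_1 = 3 + 3^2 + 3^2 = 21
So |H| = 21.
Each predicate of arity r yields |H|^r ground atoms (one per choice of an r-tuple from H):
  Edge: 21^3 = 9261
Total ground atoms: 9261.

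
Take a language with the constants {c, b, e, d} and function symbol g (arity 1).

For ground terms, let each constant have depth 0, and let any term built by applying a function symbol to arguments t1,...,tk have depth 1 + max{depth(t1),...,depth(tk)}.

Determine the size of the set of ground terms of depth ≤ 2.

If N_k denotes the number of depth-≤k ground terms, the 4 constants give N_0 = 4, and each function symbol of arity r contributes N_{k-1}^r new terms at level k: N_k = 4 + N_{k-1}.
N_0 = 4
N_1 = 4 + 4 = 8
N_2 = 4 + 8 = 12
Explicitly: c, b, e, d, g(c), g(b), g(e), g(d), g(g(c)), g(g(b)), g(g(e)), g(g(d)).

12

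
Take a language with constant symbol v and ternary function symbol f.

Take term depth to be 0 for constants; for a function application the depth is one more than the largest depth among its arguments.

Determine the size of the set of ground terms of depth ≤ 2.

Count level by level. With function symbols f/3, the terms of depth ≤ k are the 1 constant together with each function applied to depth-≤(k−1) tuples, so N_k = 1 + N_{k-1}^3.
N_0 = 1
N_1 = 1 + 1^3 = 2
N_2 = 1 + 2^3 = 9

9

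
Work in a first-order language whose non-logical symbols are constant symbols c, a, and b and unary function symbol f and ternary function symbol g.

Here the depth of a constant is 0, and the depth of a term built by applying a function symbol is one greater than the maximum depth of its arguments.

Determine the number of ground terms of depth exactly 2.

35940

Count level by level. With function symbols f/1, g/3, the terms of depth ≤ k are the 3 constants together with each function applied to depth-≤(k−1) tuples, so N_k = 3 + N_{k-1} + N_{k-1}^3.
N_0 = 3
N_1 = 3 + 3 + 3^3 = 33
N_2 = 3 + 33 + 33^3 = 35973
Terms of depth exactly 2: N_2 − N_1 = 35973 − 33 = 35940.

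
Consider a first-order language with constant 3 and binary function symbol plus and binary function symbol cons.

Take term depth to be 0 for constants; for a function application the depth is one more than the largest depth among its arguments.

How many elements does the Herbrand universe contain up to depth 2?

19

Let N_k count ground terms of depth at most k. Each non-constant term of depth ≤ k is some function symbol applied to depth-≤(k−1) arguments, giving N_k = 1 + N_{k-1}^2 + N_{k-1}^2.
N_0 = 1
N_1 = 1 + 1^2 + 1^2 = 3
N_2 = 1 + 3^2 + 3^2 = 19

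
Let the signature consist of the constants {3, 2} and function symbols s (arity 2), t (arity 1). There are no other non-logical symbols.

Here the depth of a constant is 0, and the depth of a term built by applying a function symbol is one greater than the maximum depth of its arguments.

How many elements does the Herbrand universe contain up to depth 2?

If N_k denotes the number of depth-≤k ground terms, the 2 constants give N_0 = 2, and each function symbol of arity r contributes N_{k-1}^r new terms at level k: N_k = 2 + N_{k-1}^2 + N_{k-1}.
N_0 = 2
N_1 = 2 + 2^2 + 2 = 8
N_2 = 2 + 8^2 + 8 = 74

74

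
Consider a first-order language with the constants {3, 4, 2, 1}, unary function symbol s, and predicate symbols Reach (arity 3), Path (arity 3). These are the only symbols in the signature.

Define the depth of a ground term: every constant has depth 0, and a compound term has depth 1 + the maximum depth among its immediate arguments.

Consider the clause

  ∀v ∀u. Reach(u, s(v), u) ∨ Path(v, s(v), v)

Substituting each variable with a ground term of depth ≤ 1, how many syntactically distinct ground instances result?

Ground terms of depth ≤ 1:
  Write N_k for the number of ground terms of depth ≤ k. A term of depth ≤ k is either a constant or a function symbol applied to arguments of depth ≤ k−1, so N_k = 4 + N_{k-1}.
  N_0 = 4
  N_1 = 4 + 4 = 8
  Explicitly: 3, 4, 2, 1, s(3), s(4), s(2), s(1).
So there are 8 ground terms available for substitution.
There are 2 variables to instantiate (v, u), each occurring in at least one literal, so different choices give different ground instances.
Number of ground instances = 8^2 = 64.

64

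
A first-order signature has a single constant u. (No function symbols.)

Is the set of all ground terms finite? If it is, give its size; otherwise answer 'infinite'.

1

There are no function symbols, so the only ground term is the single constant.
The Herbrand universe is {u}, finite with 1 element.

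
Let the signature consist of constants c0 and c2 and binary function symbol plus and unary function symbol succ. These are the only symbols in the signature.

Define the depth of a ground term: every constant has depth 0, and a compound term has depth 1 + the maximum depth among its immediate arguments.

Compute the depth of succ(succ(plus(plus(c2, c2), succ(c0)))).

depth(plus(c2, c2)) = 1 + max(0, 0) = 1
depth(succ(c0)) = 1 + depth(c0) = 1 + 0 = 1
depth(plus(plus(c2, c2), succ(c0))) = 1 + max(1, 1) = 2
depth(succ(plus(plus(c2, c2), succ(c0)))) = 1 + depth(plus(plus(c2, c2), succ(c0))) = 1 + 2 = 3
depth(succ(succ(plus(plus(c2, c2), succ(c0))))) = 1 + depth(succ(plus(plus(c2, c2), succ(c0)))) = 1 + 3 = 4

4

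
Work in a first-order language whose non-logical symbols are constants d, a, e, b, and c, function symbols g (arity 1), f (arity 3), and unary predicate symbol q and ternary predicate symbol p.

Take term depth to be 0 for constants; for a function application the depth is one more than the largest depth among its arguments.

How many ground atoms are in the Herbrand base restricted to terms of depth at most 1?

2460510

First count ground terms of depth ≤ 1.
Let N_k = |{terms of depth ≤ k}|. Then N_0 = 5 and N_k = 5 + N_{k-1} + N_{k-1}^3 for k ≥ 1 (one summand per function symbol, arity giving the exponent).
N_0 = 5
N_1 = 5 + 5 + 5^3 = 135
So |H| = 135.
Ground atoms are formed by filling each argument slot of a predicate with a term from H, so an r-ary predicate gives |H|^r atoms:
  q: 135;  p: 135^3 = 2460375
Total ground atoms: 135 + 2460375 = 2460510.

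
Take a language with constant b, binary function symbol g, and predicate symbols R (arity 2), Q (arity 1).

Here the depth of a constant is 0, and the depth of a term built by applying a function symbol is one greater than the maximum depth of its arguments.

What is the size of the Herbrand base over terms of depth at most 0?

2

First count ground terms of depth ≤ 0.
Let N_k count ground terms of depth at most k. Each non-constant term of depth ≤ k is some function symbol applied to depth-≤(k−1) arguments, giving N_k = 1 + N_{k-1}^2.
N_0 = 1
So |H| = 1.
For each predicate symbol, the number of ground atoms is |H| raised to its arity; summing:
  R: 1^2 = 1;  Q: 1
Total ground atoms: 1 + 1 = 2.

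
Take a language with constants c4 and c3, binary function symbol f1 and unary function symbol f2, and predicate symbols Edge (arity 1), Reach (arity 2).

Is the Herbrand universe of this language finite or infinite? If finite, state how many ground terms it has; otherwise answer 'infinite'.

The signature has at least one function symbol (f1, arity 2) and at least one constant (c4).
Iterating f1 gives infinitely many distinct ground terms: c4, f1(c4, c4), f1(f1(c4, c4), f1(c4, c4)), ...
So the Herbrand universe is infinite.

infinite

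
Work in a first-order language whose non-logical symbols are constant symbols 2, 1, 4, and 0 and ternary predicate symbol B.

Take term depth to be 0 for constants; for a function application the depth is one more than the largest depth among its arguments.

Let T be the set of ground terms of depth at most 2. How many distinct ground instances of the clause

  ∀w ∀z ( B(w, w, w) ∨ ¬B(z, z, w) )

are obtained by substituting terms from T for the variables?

16

Ground terms of depth ≤ 2:
  With no function symbols every ground term is a constant, so there are exactly 4 ground terms at every depth bound.
  N_0 = 4
  N_1 = 4
  N_2 = 4
  Explicitly: 2, 1, 4, 0.
So there are 4 ground terms available for substitution.
The clause has 2 distinct variables (w, z), each appearing in the body. In the free term algebra distinct substitutions yield syntactically distinct ground instances.
Number of ground instances = 4^2 = 16.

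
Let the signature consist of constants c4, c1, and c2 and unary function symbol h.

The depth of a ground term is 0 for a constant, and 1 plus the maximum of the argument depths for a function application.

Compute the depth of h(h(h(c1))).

3

depth(h(c1)) = 1 + depth(c1) = 1 + 0 = 1
depth(h(h(c1))) = 1 + depth(h(c1)) = 1 + 1 = 2
depth(h(h(h(c1)))) = 1 + depth(h(h(c1))) = 1 + 2 = 3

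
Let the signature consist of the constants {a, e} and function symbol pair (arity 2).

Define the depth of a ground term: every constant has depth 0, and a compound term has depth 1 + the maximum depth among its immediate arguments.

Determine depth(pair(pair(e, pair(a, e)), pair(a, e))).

3

depth(pair(a, e)) = 1 + max(0, 0) = 1
depth(pair(e, pair(a, e))) = 1 + max(0, 1) = 2
depth(pair(pair(e, pair(a, e)), pair(a, e))) = 1 + max(2, 1) = 3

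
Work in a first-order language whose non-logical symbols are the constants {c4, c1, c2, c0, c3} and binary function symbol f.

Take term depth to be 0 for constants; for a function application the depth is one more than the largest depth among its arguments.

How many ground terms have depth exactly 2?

875

Let N_k count ground terms of depth at most k. Each non-constant term of depth ≤ k is some function symbol applied to depth-≤(k−1) arguments, giving N_k = 5 + N_{k-1}^2.
N_0 = 5
N_1 = 5 + 5^2 = 30
N_2 = 5 + 30^2 = 905
Terms of depth exactly 2: N_2 − N_1 = 905 − 30 = 875.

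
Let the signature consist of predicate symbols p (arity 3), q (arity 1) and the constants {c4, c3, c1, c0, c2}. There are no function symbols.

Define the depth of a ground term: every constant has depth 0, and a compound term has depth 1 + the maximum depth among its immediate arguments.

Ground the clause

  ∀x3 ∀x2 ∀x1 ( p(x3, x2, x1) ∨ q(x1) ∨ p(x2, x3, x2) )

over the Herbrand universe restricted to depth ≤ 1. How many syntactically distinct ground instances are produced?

Ground terms of depth ≤ 1:
  With no function symbols every ground term is a constant, so there are exactly 5 ground terms at every depth bound.
  N_0 = 5
  N_1 = 5
  Explicitly: c4, c3, c1, c0, c2.
So there are 5 ground terms available for substitution.
Each of x3, x2, x1 ranges independently over the available ground terms, and distinct assignments produce distinct instances.
Number of ground instances = 5^3 = 125.

125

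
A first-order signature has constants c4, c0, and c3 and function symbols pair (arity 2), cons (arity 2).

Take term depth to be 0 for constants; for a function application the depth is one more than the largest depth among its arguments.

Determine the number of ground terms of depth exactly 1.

Let N_k count ground terms of depth at most k. Each non-constant term of depth ≤ k is some function symbol applied to depth-≤(k−1) arguments, giving N_k = 3 + N_{k-1}^2 + N_{k-1}^2.
N_0 = 3
N_1 = 3 + 3^2 + 3^2 = 21
Terms of depth exactly 1: N_1 − N_0 = 21 − 3 = 18.

18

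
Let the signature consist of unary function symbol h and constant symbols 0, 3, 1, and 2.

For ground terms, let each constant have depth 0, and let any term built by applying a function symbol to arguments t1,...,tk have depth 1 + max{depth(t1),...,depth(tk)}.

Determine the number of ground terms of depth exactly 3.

Let N_k count ground terms of depth at most k. Each non-constant term of depth ≤ k is some function symbol applied to depth-≤(k−1) arguments, giving N_k = 4 + N_{k-1}.
N_0 = 4
N_1 = 4 + 4 = 8
N_2 = 4 + 8 = 12
N_3 = 4 + 12 = 16
Terms of depth exactly 3: N_3 − N_2 = 16 − 12 = 4.

4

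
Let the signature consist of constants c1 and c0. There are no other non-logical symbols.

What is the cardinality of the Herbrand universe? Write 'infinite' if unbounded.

There are no function symbols, so every ground term is one of the 2 constants.
The Herbrand universe is {c1, c0}, which is finite with 2 elements.

2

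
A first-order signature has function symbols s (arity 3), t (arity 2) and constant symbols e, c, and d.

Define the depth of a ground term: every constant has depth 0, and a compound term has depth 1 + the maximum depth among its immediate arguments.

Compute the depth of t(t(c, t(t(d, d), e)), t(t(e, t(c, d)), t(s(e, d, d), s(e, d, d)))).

4

depth(t(d, d)) = 1 + max(0, 0) = 1
depth(t(t(d, d), e)) = 1 + max(1, 0) = 2
depth(t(c, t(t(d, d), e))) = 1 + max(0, 2) = 3
depth(t(c, d)) = 1 + max(0, 0) = 1
depth(t(e, t(c, d))) = 1 + max(0, 1) = 2
depth(s(e, d, d)) = 1 + max(0, 0, 0) = 1
depth(t(s(e, d, d), s(e, d, d))) = 1 + max(1, 1) = 2
depth(t(t(e, t(c, d)), t(s(e, d, d), s(e, d, d)))) = 1 + max(2, 2) = 3
depth(t(t(c, t(t(d, d), e)), t(t(e, t(c, d)), t(s(e, d, d), s(e, d, d))))) = 1 + max(3, 3) = 4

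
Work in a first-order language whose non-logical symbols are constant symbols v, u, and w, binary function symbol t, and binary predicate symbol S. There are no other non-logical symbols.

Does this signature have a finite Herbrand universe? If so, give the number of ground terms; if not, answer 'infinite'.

The signature has at least one function symbol (t, arity 2) and at least one constant (v).
Iterating t gives infinitely many distinct ground terms: v, t(v, v), t(t(v, v), t(v, v)), ...
So the Herbrand universe is infinite.

infinite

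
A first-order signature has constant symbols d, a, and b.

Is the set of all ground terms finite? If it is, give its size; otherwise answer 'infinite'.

3

There are no function symbols, so every ground term is one of the 3 constants.
The Herbrand universe is {d, a, b}, which is finite with 3 elements.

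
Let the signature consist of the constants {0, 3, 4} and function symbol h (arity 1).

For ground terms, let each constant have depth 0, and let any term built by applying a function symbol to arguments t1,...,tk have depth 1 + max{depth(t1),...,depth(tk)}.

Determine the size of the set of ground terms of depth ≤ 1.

6

Let N_k count ground terms of depth at most k. Each non-constant term of depth ≤ k is some function symbol applied to depth-≤(k−1) arguments, giving N_k = 3 + N_{k-1}.
N_0 = 3
N_1 = 3 + 3 = 6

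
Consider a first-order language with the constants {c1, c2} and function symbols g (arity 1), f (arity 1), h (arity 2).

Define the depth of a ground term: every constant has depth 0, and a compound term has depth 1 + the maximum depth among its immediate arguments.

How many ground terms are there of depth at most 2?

122

Write N_k for the number of ground terms of depth ≤ k. A term of depth ≤ k is either a constant or a function symbol applied to arguments of depth ≤ k−1, so N_k = 2 + N_{k-1} + N_{k-1} + N_{k-1}^2.
N_0 = 2
N_1 = 2 + 2 + 2 + 2^2 = 10
N_2 = 2 + 10 + 10 + 10^2 = 122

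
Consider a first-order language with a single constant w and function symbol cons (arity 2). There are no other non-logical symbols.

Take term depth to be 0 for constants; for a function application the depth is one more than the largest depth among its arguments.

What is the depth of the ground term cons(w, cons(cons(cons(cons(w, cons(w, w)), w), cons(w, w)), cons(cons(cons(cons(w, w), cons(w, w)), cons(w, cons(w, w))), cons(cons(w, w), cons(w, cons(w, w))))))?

6

depth(cons(w, w)) = 1 + max(0, 0) = 1
depth(cons(w, cons(w, w))) = 1 + max(0, 1) = 2
depth(cons(cons(w, cons(w, w)), w)) = 1 + max(2, 0) = 3
depth(cons(cons(cons(w, cons(w, w)), w), cons(w, w))) = 1 + max(3, 1) = 4
depth(cons(cons(w, w), cons(w, w))) = 1 + max(1, 1) = 2
depth(cons(cons(cons(w, w), cons(w, w)), cons(w, cons(w, w)))) = 1 + max(2, 2) = 3
depth(cons(cons(w, w), cons(w, cons(w, w)))) = 1 + max(1, 2) = 3
depth(cons(cons(cons(cons(w, w), cons(w, w)), cons(w, cons(w, w))), cons(cons(w, w), cons(w, cons(w, w))))) = 1 + max(3, 3) = 4
depth(cons(cons(cons(cons(w, cons(w, w)), w), cons(w, w)), cons(cons(cons(cons(w, w), cons(w, w)), cons(w, cons(w, w))), cons(cons(w, w), cons(w, cons(w, w)))))) = 1 + max(4, 4) = 5
depth(cons(w, cons(cons(cons(cons(w, cons(w, w)), w), cons(w, w)), cons(cons(cons(cons(w, w), cons(w, w)), cons(w, cons(w, w))), cons(cons(w, w), cons(w, cons(w, w))))))) = 1 + max(0, 5) = 6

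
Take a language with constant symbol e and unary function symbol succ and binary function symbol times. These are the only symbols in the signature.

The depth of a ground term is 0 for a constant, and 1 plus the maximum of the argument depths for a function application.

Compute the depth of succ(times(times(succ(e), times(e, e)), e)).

depth(succ(e)) = 1 + depth(e) = 1 + 0 = 1
depth(times(e, e)) = 1 + max(0, 0) = 1
depth(times(succ(e), times(e, e))) = 1 + max(1, 1) = 2
depth(times(times(succ(e), times(e, e)), e)) = 1 + max(2, 0) = 3
depth(succ(times(times(succ(e), times(e, e)), e))) = 1 + depth(times(times(succ(e), times(e, e)), e)) = 1 + 3 = 4

4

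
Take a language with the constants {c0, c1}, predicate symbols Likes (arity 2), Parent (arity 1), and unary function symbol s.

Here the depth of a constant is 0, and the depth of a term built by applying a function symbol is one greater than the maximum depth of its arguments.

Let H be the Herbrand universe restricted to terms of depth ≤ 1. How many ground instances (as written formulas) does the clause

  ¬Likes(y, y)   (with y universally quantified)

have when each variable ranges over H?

4

Ground terms of depth ≤ 1:
  Count level by level. With function symbols s/1, the terms of depth ≤ k are the 2 constants together with each function applied to depth-≤(k−1) tuples, so N_k = 2 + N_{k-1}.
  N_0 = 2
  N_1 = 2 + 2 = 4
  Explicitly: c0, c1, s(c0), s(c1).
So there are 4 ground terms available for substitution.
There is 1 variable to instantiate (y),  occurring in at least one literal, so different choices give different ground instances.
Number of ground instances = 4.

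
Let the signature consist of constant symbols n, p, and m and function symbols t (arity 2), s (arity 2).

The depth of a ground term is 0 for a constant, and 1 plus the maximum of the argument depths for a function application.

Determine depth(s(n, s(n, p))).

2

depth(s(n, p)) = 1 + max(0, 0) = 1
depth(s(n, s(n, p))) = 1 + max(0, 1) = 2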